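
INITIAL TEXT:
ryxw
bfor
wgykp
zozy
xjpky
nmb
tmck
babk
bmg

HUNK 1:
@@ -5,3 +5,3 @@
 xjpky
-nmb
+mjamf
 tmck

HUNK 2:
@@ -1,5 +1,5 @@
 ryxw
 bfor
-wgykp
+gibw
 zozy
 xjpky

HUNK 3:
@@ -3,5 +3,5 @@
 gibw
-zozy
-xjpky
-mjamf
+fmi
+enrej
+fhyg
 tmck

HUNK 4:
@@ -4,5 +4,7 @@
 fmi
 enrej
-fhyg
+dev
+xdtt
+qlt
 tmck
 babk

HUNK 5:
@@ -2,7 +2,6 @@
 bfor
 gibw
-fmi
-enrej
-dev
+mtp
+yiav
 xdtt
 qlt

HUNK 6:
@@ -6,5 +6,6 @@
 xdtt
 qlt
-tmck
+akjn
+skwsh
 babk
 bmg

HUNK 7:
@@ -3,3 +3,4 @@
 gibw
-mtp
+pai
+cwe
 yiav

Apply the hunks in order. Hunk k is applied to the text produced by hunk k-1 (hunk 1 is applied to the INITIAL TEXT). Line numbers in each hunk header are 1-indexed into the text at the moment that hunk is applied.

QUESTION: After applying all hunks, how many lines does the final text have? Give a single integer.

Hunk 1: at line 5 remove [nmb] add [mjamf] -> 9 lines: ryxw bfor wgykp zozy xjpky mjamf tmck babk bmg
Hunk 2: at line 1 remove [wgykp] add [gibw] -> 9 lines: ryxw bfor gibw zozy xjpky mjamf tmck babk bmg
Hunk 3: at line 3 remove [zozy,xjpky,mjamf] add [fmi,enrej,fhyg] -> 9 lines: ryxw bfor gibw fmi enrej fhyg tmck babk bmg
Hunk 4: at line 4 remove [fhyg] add [dev,xdtt,qlt] -> 11 lines: ryxw bfor gibw fmi enrej dev xdtt qlt tmck babk bmg
Hunk 5: at line 2 remove [fmi,enrej,dev] add [mtp,yiav] -> 10 lines: ryxw bfor gibw mtp yiav xdtt qlt tmck babk bmg
Hunk 6: at line 6 remove [tmck] add [akjn,skwsh] -> 11 lines: ryxw bfor gibw mtp yiav xdtt qlt akjn skwsh babk bmg
Hunk 7: at line 3 remove [mtp] add [pai,cwe] -> 12 lines: ryxw bfor gibw pai cwe yiav xdtt qlt akjn skwsh babk bmg
Final line count: 12

Answer: 12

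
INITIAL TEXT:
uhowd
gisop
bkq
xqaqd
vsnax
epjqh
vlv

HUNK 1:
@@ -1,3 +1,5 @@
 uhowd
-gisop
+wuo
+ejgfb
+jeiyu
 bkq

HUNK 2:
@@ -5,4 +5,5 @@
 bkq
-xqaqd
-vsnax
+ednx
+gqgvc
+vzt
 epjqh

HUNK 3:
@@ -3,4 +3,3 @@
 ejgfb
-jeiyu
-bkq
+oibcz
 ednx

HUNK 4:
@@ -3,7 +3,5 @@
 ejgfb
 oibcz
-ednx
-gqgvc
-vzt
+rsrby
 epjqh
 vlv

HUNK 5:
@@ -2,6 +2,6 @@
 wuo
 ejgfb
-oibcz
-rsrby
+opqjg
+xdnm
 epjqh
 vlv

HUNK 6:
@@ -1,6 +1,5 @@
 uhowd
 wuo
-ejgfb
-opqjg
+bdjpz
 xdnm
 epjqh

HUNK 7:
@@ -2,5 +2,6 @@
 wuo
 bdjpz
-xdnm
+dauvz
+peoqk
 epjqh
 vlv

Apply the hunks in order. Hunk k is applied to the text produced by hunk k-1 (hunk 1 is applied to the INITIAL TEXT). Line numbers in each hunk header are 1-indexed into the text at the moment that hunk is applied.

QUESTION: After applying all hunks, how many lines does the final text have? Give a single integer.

Hunk 1: at line 1 remove [gisop] add [wuo,ejgfb,jeiyu] -> 9 lines: uhowd wuo ejgfb jeiyu bkq xqaqd vsnax epjqh vlv
Hunk 2: at line 5 remove [xqaqd,vsnax] add [ednx,gqgvc,vzt] -> 10 lines: uhowd wuo ejgfb jeiyu bkq ednx gqgvc vzt epjqh vlv
Hunk 3: at line 3 remove [jeiyu,bkq] add [oibcz] -> 9 lines: uhowd wuo ejgfb oibcz ednx gqgvc vzt epjqh vlv
Hunk 4: at line 3 remove [ednx,gqgvc,vzt] add [rsrby] -> 7 lines: uhowd wuo ejgfb oibcz rsrby epjqh vlv
Hunk 5: at line 2 remove [oibcz,rsrby] add [opqjg,xdnm] -> 7 lines: uhowd wuo ejgfb opqjg xdnm epjqh vlv
Hunk 6: at line 1 remove [ejgfb,opqjg] add [bdjpz] -> 6 lines: uhowd wuo bdjpz xdnm epjqh vlv
Hunk 7: at line 2 remove [xdnm] add [dauvz,peoqk] -> 7 lines: uhowd wuo bdjpz dauvz peoqk epjqh vlv
Final line count: 7

Answer: 7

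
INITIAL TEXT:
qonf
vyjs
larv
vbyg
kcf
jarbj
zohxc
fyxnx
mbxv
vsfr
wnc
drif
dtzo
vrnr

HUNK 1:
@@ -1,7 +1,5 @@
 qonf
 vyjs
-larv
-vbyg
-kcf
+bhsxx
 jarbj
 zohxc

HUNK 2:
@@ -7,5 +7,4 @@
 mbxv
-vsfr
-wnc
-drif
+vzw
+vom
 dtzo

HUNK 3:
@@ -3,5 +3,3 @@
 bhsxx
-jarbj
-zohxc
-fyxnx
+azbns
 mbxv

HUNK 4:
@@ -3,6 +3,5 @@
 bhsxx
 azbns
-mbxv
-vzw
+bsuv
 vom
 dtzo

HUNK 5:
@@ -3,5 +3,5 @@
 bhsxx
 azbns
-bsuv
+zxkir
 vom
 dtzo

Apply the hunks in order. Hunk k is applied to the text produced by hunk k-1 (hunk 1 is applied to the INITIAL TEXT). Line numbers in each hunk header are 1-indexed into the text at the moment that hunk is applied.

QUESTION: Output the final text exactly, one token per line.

Hunk 1: at line 1 remove [larv,vbyg,kcf] add [bhsxx] -> 12 lines: qonf vyjs bhsxx jarbj zohxc fyxnx mbxv vsfr wnc drif dtzo vrnr
Hunk 2: at line 7 remove [vsfr,wnc,drif] add [vzw,vom] -> 11 lines: qonf vyjs bhsxx jarbj zohxc fyxnx mbxv vzw vom dtzo vrnr
Hunk 3: at line 3 remove [jarbj,zohxc,fyxnx] add [azbns] -> 9 lines: qonf vyjs bhsxx azbns mbxv vzw vom dtzo vrnr
Hunk 4: at line 3 remove [mbxv,vzw] add [bsuv] -> 8 lines: qonf vyjs bhsxx azbns bsuv vom dtzo vrnr
Hunk 5: at line 3 remove [bsuv] add [zxkir] -> 8 lines: qonf vyjs bhsxx azbns zxkir vom dtzo vrnr

Answer: qonf
vyjs
bhsxx
azbns
zxkir
vom
dtzo
vrnr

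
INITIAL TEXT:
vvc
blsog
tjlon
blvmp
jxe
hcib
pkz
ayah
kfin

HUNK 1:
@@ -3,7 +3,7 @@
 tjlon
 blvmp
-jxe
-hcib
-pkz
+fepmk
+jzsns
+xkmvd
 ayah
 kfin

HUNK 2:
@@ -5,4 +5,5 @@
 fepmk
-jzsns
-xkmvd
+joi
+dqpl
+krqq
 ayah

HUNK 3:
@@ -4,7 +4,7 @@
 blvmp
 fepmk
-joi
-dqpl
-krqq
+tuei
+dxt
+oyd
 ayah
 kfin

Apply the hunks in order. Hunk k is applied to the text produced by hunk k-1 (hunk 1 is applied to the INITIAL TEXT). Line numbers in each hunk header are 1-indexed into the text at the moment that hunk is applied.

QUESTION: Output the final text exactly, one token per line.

Hunk 1: at line 3 remove [jxe,hcib,pkz] add [fepmk,jzsns,xkmvd] -> 9 lines: vvc blsog tjlon blvmp fepmk jzsns xkmvd ayah kfin
Hunk 2: at line 5 remove [jzsns,xkmvd] add [joi,dqpl,krqq] -> 10 lines: vvc blsog tjlon blvmp fepmk joi dqpl krqq ayah kfin
Hunk 3: at line 4 remove [joi,dqpl,krqq] add [tuei,dxt,oyd] -> 10 lines: vvc blsog tjlon blvmp fepmk tuei dxt oyd ayah kfin

Answer: vvc
blsog
tjlon
blvmp
fepmk
tuei
dxt
oyd
ayah
kfin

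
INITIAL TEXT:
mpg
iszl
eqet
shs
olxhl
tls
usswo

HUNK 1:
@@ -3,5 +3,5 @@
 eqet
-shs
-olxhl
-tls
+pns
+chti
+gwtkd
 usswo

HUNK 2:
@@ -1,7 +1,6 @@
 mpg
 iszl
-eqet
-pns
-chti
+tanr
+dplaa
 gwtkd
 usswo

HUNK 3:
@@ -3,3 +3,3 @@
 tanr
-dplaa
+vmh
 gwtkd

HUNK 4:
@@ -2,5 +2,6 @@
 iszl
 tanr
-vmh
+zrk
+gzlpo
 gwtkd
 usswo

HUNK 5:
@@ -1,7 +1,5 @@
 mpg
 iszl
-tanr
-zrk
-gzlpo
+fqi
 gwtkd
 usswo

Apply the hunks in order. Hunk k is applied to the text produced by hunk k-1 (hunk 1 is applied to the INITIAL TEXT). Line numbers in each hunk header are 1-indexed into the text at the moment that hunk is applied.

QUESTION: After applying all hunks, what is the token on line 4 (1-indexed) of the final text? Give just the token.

Answer: gwtkd

Derivation:
Hunk 1: at line 3 remove [shs,olxhl,tls] add [pns,chti,gwtkd] -> 7 lines: mpg iszl eqet pns chti gwtkd usswo
Hunk 2: at line 1 remove [eqet,pns,chti] add [tanr,dplaa] -> 6 lines: mpg iszl tanr dplaa gwtkd usswo
Hunk 3: at line 3 remove [dplaa] add [vmh] -> 6 lines: mpg iszl tanr vmh gwtkd usswo
Hunk 4: at line 2 remove [vmh] add [zrk,gzlpo] -> 7 lines: mpg iszl tanr zrk gzlpo gwtkd usswo
Hunk 5: at line 1 remove [tanr,zrk,gzlpo] add [fqi] -> 5 lines: mpg iszl fqi gwtkd usswo
Final line 4: gwtkd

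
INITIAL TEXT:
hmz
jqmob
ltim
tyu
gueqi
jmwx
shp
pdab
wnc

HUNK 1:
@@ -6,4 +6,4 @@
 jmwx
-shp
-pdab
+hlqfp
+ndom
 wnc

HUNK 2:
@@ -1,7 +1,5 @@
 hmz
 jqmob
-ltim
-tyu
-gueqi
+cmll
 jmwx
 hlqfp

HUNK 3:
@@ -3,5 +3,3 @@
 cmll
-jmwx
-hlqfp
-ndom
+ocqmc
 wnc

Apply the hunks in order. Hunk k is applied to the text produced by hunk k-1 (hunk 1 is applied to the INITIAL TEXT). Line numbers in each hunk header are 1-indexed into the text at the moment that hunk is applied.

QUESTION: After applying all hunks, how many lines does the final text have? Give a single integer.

Answer: 5

Derivation:
Hunk 1: at line 6 remove [shp,pdab] add [hlqfp,ndom] -> 9 lines: hmz jqmob ltim tyu gueqi jmwx hlqfp ndom wnc
Hunk 2: at line 1 remove [ltim,tyu,gueqi] add [cmll] -> 7 lines: hmz jqmob cmll jmwx hlqfp ndom wnc
Hunk 3: at line 3 remove [jmwx,hlqfp,ndom] add [ocqmc] -> 5 lines: hmz jqmob cmll ocqmc wnc
Final line count: 5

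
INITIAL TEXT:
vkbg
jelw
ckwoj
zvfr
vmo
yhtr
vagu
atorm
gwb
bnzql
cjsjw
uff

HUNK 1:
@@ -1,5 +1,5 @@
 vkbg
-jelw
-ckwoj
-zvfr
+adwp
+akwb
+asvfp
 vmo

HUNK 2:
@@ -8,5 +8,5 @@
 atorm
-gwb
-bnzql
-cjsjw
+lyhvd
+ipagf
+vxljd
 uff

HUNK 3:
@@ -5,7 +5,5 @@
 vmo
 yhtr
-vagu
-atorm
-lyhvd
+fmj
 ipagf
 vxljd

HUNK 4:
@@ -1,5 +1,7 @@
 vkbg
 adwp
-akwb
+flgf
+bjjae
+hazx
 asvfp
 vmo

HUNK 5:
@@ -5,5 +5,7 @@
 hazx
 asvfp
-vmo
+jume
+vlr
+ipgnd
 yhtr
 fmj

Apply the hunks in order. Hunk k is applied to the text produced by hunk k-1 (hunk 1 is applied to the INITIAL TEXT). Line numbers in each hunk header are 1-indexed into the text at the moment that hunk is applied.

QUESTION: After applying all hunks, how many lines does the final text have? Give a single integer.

Answer: 14

Derivation:
Hunk 1: at line 1 remove [jelw,ckwoj,zvfr] add [adwp,akwb,asvfp] -> 12 lines: vkbg adwp akwb asvfp vmo yhtr vagu atorm gwb bnzql cjsjw uff
Hunk 2: at line 8 remove [gwb,bnzql,cjsjw] add [lyhvd,ipagf,vxljd] -> 12 lines: vkbg adwp akwb asvfp vmo yhtr vagu atorm lyhvd ipagf vxljd uff
Hunk 3: at line 5 remove [vagu,atorm,lyhvd] add [fmj] -> 10 lines: vkbg adwp akwb asvfp vmo yhtr fmj ipagf vxljd uff
Hunk 4: at line 1 remove [akwb] add [flgf,bjjae,hazx] -> 12 lines: vkbg adwp flgf bjjae hazx asvfp vmo yhtr fmj ipagf vxljd uff
Hunk 5: at line 5 remove [vmo] add [jume,vlr,ipgnd] -> 14 lines: vkbg adwp flgf bjjae hazx asvfp jume vlr ipgnd yhtr fmj ipagf vxljd uff
Final line count: 14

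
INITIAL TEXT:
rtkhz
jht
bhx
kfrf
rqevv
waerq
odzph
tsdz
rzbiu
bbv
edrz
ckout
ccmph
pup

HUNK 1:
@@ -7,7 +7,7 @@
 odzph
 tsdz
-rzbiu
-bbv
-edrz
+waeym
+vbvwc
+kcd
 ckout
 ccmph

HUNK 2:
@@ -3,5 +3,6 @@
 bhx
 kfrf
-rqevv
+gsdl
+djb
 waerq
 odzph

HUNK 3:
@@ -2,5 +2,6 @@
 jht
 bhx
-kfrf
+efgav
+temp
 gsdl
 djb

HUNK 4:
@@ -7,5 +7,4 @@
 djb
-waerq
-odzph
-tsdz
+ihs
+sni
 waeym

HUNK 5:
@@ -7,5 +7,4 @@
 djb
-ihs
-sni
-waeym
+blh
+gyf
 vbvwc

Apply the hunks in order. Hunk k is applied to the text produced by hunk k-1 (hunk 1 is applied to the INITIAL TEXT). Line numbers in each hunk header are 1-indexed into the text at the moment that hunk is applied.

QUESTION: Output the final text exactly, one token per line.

Answer: rtkhz
jht
bhx
efgav
temp
gsdl
djb
blh
gyf
vbvwc
kcd
ckout
ccmph
pup

Derivation:
Hunk 1: at line 7 remove [rzbiu,bbv,edrz] add [waeym,vbvwc,kcd] -> 14 lines: rtkhz jht bhx kfrf rqevv waerq odzph tsdz waeym vbvwc kcd ckout ccmph pup
Hunk 2: at line 3 remove [rqevv] add [gsdl,djb] -> 15 lines: rtkhz jht bhx kfrf gsdl djb waerq odzph tsdz waeym vbvwc kcd ckout ccmph pup
Hunk 3: at line 2 remove [kfrf] add [efgav,temp] -> 16 lines: rtkhz jht bhx efgav temp gsdl djb waerq odzph tsdz waeym vbvwc kcd ckout ccmph pup
Hunk 4: at line 7 remove [waerq,odzph,tsdz] add [ihs,sni] -> 15 lines: rtkhz jht bhx efgav temp gsdl djb ihs sni waeym vbvwc kcd ckout ccmph pup
Hunk 5: at line 7 remove [ihs,sni,waeym] add [blh,gyf] -> 14 lines: rtkhz jht bhx efgav temp gsdl djb blh gyf vbvwc kcd ckout ccmph pup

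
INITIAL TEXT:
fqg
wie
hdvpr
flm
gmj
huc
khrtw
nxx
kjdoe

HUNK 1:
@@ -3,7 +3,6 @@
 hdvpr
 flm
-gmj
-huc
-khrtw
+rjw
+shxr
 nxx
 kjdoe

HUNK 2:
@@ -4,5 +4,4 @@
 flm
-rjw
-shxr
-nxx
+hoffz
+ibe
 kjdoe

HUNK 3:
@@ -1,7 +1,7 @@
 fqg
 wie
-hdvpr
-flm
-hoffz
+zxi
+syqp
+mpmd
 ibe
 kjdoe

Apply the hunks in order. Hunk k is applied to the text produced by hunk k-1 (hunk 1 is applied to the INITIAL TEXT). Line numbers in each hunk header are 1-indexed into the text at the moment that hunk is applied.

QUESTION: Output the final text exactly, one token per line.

Answer: fqg
wie
zxi
syqp
mpmd
ibe
kjdoe

Derivation:
Hunk 1: at line 3 remove [gmj,huc,khrtw] add [rjw,shxr] -> 8 lines: fqg wie hdvpr flm rjw shxr nxx kjdoe
Hunk 2: at line 4 remove [rjw,shxr,nxx] add [hoffz,ibe] -> 7 lines: fqg wie hdvpr flm hoffz ibe kjdoe
Hunk 3: at line 1 remove [hdvpr,flm,hoffz] add [zxi,syqp,mpmd] -> 7 lines: fqg wie zxi syqp mpmd ibe kjdoe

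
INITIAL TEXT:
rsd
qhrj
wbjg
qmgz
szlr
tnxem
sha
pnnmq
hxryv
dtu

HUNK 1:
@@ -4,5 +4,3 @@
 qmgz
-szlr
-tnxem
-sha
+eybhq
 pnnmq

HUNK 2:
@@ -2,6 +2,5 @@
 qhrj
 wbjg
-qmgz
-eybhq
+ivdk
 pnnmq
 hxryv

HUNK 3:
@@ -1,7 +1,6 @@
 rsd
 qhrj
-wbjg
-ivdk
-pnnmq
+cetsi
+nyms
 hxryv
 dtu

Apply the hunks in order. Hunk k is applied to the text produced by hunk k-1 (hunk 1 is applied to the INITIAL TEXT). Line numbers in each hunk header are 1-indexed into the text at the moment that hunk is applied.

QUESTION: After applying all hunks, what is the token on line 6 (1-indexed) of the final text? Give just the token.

Answer: dtu

Derivation:
Hunk 1: at line 4 remove [szlr,tnxem,sha] add [eybhq] -> 8 lines: rsd qhrj wbjg qmgz eybhq pnnmq hxryv dtu
Hunk 2: at line 2 remove [qmgz,eybhq] add [ivdk] -> 7 lines: rsd qhrj wbjg ivdk pnnmq hxryv dtu
Hunk 3: at line 1 remove [wbjg,ivdk,pnnmq] add [cetsi,nyms] -> 6 lines: rsd qhrj cetsi nyms hxryv dtu
Final line 6: dtu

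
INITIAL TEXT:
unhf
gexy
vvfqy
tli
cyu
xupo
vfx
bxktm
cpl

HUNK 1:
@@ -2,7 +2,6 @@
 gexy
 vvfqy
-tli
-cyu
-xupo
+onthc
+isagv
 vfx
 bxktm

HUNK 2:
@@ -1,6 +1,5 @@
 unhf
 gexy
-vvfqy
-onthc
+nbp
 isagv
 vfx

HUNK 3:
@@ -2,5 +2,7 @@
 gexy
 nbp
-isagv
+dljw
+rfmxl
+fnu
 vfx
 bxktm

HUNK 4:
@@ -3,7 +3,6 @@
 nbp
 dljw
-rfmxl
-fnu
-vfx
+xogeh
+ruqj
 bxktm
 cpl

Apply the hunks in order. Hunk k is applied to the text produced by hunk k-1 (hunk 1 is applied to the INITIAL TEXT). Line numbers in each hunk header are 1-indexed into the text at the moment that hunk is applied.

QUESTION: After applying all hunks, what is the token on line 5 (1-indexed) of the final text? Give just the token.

Answer: xogeh

Derivation:
Hunk 1: at line 2 remove [tli,cyu,xupo] add [onthc,isagv] -> 8 lines: unhf gexy vvfqy onthc isagv vfx bxktm cpl
Hunk 2: at line 1 remove [vvfqy,onthc] add [nbp] -> 7 lines: unhf gexy nbp isagv vfx bxktm cpl
Hunk 3: at line 2 remove [isagv] add [dljw,rfmxl,fnu] -> 9 lines: unhf gexy nbp dljw rfmxl fnu vfx bxktm cpl
Hunk 4: at line 3 remove [rfmxl,fnu,vfx] add [xogeh,ruqj] -> 8 lines: unhf gexy nbp dljw xogeh ruqj bxktm cpl
Final line 5: xogeh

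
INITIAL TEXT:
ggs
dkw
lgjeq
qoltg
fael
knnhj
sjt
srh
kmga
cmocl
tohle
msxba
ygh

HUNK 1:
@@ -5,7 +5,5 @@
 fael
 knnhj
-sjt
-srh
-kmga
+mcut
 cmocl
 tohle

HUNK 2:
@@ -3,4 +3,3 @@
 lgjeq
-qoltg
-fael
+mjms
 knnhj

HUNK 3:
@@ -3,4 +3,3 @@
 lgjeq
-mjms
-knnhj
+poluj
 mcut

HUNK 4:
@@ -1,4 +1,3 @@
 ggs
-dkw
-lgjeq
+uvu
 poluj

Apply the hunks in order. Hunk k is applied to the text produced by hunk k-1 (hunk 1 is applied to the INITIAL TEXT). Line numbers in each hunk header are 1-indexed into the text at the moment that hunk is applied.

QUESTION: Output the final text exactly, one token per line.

Answer: ggs
uvu
poluj
mcut
cmocl
tohle
msxba
ygh

Derivation:
Hunk 1: at line 5 remove [sjt,srh,kmga] add [mcut] -> 11 lines: ggs dkw lgjeq qoltg fael knnhj mcut cmocl tohle msxba ygh
Hunk 2: at line 3 remove [qoltg,fael] add [mjms] -> 10 lines: ggs dkw lgjeq mjms knnhj mcut cmocl tohle msxba ygh
Hunk 3: at line 3 remove [mjms,knnhj] add [poluj] -> 9 lines: ggs dkw lgjeq poluj mcut cmocl tohle msxba ygh
Hunk 4: at line 1 remove [dkw,lgjeq] add [uvu] -> 8 lines: ggs uvu poluj mcut cmocl tohle msxba ygh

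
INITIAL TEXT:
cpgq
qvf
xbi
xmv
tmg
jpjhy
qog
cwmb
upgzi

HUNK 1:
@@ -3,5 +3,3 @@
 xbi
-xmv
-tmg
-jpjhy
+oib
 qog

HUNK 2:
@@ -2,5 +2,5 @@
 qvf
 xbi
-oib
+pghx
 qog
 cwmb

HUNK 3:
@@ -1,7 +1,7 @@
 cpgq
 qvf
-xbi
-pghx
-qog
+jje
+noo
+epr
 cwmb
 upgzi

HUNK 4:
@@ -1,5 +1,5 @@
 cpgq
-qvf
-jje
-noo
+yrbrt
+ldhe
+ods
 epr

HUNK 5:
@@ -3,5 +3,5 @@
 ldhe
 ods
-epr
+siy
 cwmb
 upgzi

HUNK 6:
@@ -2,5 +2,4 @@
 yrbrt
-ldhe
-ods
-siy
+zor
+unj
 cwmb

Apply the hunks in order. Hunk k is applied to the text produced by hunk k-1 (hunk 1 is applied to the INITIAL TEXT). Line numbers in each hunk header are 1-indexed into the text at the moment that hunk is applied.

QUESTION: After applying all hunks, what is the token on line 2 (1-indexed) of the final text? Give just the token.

Hunk 1: at line 3 remove [xmv,tmg,jpjhy] add [oib] -> 7 lines: cpgq qvf xbi oib qog cwmb upgzi
Hunk 2: at line 2 remove [oib] add [pghx] -> 7 lines: cpgq qvf xbi pghx qog cwmb upgzi
Hunk 3: at line 1 remove [xbi,pghx,qog] add [jje,noo,epr] -> 7 lines: cpgq qvf jje noo epr cwmb upgzi
Hunk 4: at line 1 remove [qvf,jje,noo] add [yrbrt,ldhe,ods] -> 7 lines: cpgq yrbrt ldhe ods epr cwmb upgzi
Hunk 5: at line 3 remove [epr] add [siy] -> 7 lines: cpgq yrbrt ldhe ods siy cwmb upgzi
Hunk 6: at line 2 remove [ldhe,ods,siy] add [zor,unj] -> 6 lines: cpgq yrbrt zor unj cwmb upgzi
Final line 2: yrbrt

Answer: yrbrt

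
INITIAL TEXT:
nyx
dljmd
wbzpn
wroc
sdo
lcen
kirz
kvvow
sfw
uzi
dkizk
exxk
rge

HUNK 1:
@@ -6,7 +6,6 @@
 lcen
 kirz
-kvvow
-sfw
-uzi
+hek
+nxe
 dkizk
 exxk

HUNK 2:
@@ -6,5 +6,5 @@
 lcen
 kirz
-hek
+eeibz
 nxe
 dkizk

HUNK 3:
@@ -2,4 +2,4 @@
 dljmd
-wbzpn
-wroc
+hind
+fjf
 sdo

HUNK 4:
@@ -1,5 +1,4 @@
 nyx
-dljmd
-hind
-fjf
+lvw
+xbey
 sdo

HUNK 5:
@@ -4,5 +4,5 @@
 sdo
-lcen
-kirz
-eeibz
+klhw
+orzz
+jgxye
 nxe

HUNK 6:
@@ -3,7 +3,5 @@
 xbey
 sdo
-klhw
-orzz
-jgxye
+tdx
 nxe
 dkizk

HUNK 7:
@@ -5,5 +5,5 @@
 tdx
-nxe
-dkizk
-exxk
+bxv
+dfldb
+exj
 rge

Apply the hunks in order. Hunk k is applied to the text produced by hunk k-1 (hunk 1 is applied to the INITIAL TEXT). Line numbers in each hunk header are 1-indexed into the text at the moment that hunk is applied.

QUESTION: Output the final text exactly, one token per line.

Answer: nyx
lvw
xbey
sdo
tdx
bxv
dfldb
exj
rge

Derivation:
Hunk 1: at line 6 remove [kvvow,sfw,uzi] add [hek,nxe] -> 12 lines: nyx dljmd wbzpn wroc sdo lcen kirz hek nxe dkizk exxk rge
Hunk 2: at line 6 remove [hek] add [eeibz] -> 12 lines: nyx dljmd wbzpn wroc sdo lcen kirz eeibz nxe dkizk exxk rge
Hunk 3: at line 2 remove [wbzpn,wroc] add [hind,fjf] -> 12 lines: nyx dljmd hind fjf sdo lcen kirz eeibz nxe dkizk exxk rge
Hunk 4: at line 1 remove [dljmd,hind,fjf] add [lvw,xbey] -> 11 lines: nyx lvw xbey sdo lcen kirz eeibz nxe dkizk exxk rge
Hunk 5: at line 4 remove [lcen,kirz,eeibz] add [klhw,orzz,jgxye] -> 11 lines: nyx lvw xbey sdo klhw orzz jgxye nxe dkizk exxk rge
Hunk 6: at line 3 remove [klhw,orzz,jgxye] add [tdx] -> 9 lines: nyx lvw xbey sdo tdx nxe dkizk exxk rge
Hunk 7: at line 5 remove [nxe,dkizk,exxk] add [bxv,dfldb,exj] -> 9 lines: nyx lvw xbey sdo tdx bxv dfldb exj rge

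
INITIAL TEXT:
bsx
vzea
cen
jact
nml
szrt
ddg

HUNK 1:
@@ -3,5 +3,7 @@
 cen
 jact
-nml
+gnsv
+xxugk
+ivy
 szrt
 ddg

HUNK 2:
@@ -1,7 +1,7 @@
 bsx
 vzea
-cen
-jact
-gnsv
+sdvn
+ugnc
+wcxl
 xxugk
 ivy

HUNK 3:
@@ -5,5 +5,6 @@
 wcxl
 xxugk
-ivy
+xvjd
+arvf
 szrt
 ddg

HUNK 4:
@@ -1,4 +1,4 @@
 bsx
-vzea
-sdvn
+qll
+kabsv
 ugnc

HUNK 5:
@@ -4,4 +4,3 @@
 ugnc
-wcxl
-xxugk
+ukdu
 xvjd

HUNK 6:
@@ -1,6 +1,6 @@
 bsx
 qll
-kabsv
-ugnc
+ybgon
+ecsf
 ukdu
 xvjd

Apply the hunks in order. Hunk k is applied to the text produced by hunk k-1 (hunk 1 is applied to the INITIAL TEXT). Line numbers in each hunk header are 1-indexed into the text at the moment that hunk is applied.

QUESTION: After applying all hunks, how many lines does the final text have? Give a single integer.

Hunk 1: at line 3 remove [nml] add [gnsv,xxugk,ivy] -> 9 lines: bsx vzea cen jact gnsv xxugk ivy szrt ddg
Hunk 2: at line 1 remove [cen,jact,gnsv] add [sdvn,ugnc,wcxl] -> 9 lines: bsx vzea sdvn ugnc wcxl xxugk ivy szrt ddg
Hunk 3: at line 5 remove [ivy] add [xvjd,arvf] -> 10 lines: bsx vzea sdvn ugnc wcxl xxugk xvjd arvf szrt ddg
Hunk 4: at line 1 remove [vzea,sdvn] add [qll,kabsv] -> 10 lines: bsx qll kabsv ugnc wcxl xxugk xvjd arvf szrt ddg
Hunk 5: at line 4 remove [wcxl,xxugk] add [ukdu] -> 9 lines: bsx qll kabsv ugnc ukdu xvjd arvf szrt ddg
Hunk 6: at line 1 remove [kabsv,ugnc] add [ybgon,ecsf] -> 9 lines: bsx qll ybgon ecsf ukdu xvjd arvf szrt ddg
Final line count: 9

Answer: 9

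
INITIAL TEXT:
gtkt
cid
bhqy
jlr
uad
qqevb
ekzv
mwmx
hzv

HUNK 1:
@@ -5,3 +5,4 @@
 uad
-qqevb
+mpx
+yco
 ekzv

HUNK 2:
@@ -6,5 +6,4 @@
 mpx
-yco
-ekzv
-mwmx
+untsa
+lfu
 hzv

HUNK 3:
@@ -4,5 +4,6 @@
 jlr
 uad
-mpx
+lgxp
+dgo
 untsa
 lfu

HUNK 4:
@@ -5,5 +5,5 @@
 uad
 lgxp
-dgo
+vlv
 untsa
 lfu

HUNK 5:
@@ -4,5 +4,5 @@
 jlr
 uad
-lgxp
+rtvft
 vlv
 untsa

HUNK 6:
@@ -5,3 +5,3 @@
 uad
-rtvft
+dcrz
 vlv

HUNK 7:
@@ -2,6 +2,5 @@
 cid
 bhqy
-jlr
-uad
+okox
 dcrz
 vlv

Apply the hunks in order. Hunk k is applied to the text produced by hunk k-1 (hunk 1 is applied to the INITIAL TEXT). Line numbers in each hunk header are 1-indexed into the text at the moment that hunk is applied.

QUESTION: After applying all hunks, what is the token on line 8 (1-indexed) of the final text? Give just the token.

Hunk 1: at line 5 remove [qqevb] add [mpx,yco] -> 10 lines: gtkt cid bhqy jlr uad mpx yco ekzv mwmx hzv
Hunk 2: at line 6 remove [yco,ekzv,mwmx] add [untsa,lfu] -> 9 lines: gtkt cid bhqy jlr uad mpx untsa lfu hzv
Hunk 3: at line 4 remove [mpx] add [lgxp,dgo] -> 10 lines: gtkt cid bhqy jlr uad lgxp dgo untsa lfu hzv
Hunk 4: at line 5 remove [dgo] add [vlv] -> 10 lines: gtkt cid bhqy jlr uad lgxp vlv untsa lfu hzv
Hunk 5: at line 4 remove [lgxp] add [rtvft] -> 10 lines: gtkt cid bhqy jlr uad rtvft vlv untsa lfu hzv
Hunk 6: at line 5 remove [rtvft] add [dcrz] -> 10 lines: gtkt cid bhqy jlr uad dcrz vlv untsa lfu hzv
Hunk 7: at line 2 remove [jlr,uad] add [okox] -> 9 lines: gtkt cid bhqy okox dcrz vlv untsa lfu hzv
Final line 8: lfu

Answer: lfu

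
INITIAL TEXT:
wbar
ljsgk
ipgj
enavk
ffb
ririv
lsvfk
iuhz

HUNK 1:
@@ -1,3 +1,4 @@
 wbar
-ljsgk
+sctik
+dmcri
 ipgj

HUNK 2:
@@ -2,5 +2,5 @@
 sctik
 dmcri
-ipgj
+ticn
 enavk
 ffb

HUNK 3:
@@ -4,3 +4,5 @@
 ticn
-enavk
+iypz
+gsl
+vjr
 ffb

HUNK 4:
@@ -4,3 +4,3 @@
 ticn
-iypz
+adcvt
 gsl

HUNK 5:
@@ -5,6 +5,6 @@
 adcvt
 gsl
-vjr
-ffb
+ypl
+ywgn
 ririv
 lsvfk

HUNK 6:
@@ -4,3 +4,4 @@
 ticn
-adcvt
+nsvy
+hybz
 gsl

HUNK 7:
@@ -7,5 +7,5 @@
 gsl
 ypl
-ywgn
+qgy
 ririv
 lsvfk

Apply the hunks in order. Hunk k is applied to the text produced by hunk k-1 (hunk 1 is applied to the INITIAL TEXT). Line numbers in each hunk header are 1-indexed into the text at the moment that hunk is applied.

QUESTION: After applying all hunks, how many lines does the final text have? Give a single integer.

Answer: 12

Derivation:
Hunk 1: at line 1 remove [ljsgk] add [sctik,dmcri] -> 9 lines: wbar sctik dmcri ipgj enavk ffb ririv lsvfk iuhz
Hunk 2: at line 2 remove [ipgj] add [ticn] -> 9 lines: wbar sctik dmcri ticn enavk ffb ririv lsvfk iuhz
Hunk 3: at line 4 remove [enavk] add [iypz,gsl,vjr] -> 11 lines: wbar sctik dmcri ticn iypz gsl vjr ffb ririv lsvfk iuhz
Hunk 4: at line 4 remove [iypz] add [adcvt] -> 11 lines: wbar sctik dmcri ticn adcvt gsl vjr ffb ririv lsvfk iuhz
Hunk 5: at line 5 remove [vjr,ffb] add [ypl,ywgn] -> 11 lines: wbar sctik dmcri ticn adcvt gsl ypl ywgn ririv lsvfk iuhz
Hunk 6: at line 4 remove [adcvt] add [nsvy,hybz] -> 12 lines: wbar sctik dmcri ticn nsvy hybz gsl ypl ywgn ririv lsvfk iuhz
Hunk 7: at line 7 remove [ywgn] add [qgy] -> 12 lines: wbar sctik dmcri ticn nsvy hybz gsl ypl qgy ririv lsvfk iuhz
Final line count: 12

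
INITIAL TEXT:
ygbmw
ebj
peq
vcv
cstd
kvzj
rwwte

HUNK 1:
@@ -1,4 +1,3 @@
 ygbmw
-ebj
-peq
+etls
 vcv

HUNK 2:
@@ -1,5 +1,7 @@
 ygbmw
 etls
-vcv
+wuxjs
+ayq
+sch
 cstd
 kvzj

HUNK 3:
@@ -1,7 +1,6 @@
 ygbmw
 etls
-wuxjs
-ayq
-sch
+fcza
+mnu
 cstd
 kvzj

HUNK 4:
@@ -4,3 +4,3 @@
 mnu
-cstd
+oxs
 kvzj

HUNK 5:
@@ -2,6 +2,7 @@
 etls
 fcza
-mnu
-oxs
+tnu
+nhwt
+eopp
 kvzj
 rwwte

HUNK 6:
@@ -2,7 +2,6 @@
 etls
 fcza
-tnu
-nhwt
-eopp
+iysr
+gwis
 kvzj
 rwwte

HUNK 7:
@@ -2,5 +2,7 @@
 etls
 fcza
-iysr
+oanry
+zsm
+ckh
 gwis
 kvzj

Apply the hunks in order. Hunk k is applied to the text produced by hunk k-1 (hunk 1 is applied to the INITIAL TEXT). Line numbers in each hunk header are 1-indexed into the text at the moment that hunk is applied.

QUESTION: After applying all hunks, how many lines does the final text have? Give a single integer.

Answer: 9

Derivation:
Hunk 1: at line 1 remove [ebj,peq] add [etls] -> 6 lines: ygbmw etls vcv cstd kvzj rwwte
Hunk 2: at line 1 remove [vcv] add [wuxjs,ayq,sch] -> 8 lines: ygbmw etls wuxjs ayq sch cstd kvzj rwwte
Hunk 3: at line 1 remove [wuxjs,ayq,sch] add [fcza,mnu] -> 7 lines: ygbmw etls fcza mnu cstd kvzj rwwte
Hunk 4: at line 4 remove [cstd] add [oxs] -> 7 lines: ygbmw etls fcza mnu oxs kvzj rwwte
Hunk 5: at line 2 remove [mnu,oxs] add [tnu,nhwt,eopp] -> 8 lines: ygbmw etls fcza tnu nhwt eopp kvzj rwwte
Hunk 6: at line 2 remove [tnu,nhwt,eopp] add [iysr,gwis] -> 7 lines: ygbmw etls fcza iysr gwis kvzj rwwte
Hunk 7: at line 2 remove [iysr] add [oanry,zsm,ckh] -> 9 lines: ygbmw etls fcza oanry zsm ckh gwis kvzj rwwte
Final line count: 9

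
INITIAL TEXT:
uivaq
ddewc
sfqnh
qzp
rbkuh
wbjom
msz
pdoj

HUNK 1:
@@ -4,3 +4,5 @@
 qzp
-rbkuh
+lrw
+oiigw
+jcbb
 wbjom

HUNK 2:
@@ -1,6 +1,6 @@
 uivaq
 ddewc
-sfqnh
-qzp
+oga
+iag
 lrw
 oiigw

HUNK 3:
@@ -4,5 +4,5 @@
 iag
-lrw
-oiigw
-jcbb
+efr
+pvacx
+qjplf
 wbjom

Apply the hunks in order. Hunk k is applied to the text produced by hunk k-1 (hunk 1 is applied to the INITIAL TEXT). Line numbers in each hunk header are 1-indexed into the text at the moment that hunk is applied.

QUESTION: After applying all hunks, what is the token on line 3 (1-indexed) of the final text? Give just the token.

Hunk 1: at line 4 remove [rbkuh] add [lrw,oiigw,jcbb] -> 10 lines: uivaq ddewc sfqnh qzp lrw oiigw jcbb wbjom msz pdoj
Hunk 2: at line 1 remove [sfqnh,qzp] add [oga,iag] -> 10 lines: uivaq ddewc oga iag lrw oiigw jcbb wbjom msz pdoj
Hunk 3: at line 4 remove [lrw,oiigw,jcbb] add [efr,pvacx,qjplf] -> 10 lines: uivaq ddewc oga iag efr pvacx qjplf wbjom msz pdoj
Final line 3: oga

Answer: oga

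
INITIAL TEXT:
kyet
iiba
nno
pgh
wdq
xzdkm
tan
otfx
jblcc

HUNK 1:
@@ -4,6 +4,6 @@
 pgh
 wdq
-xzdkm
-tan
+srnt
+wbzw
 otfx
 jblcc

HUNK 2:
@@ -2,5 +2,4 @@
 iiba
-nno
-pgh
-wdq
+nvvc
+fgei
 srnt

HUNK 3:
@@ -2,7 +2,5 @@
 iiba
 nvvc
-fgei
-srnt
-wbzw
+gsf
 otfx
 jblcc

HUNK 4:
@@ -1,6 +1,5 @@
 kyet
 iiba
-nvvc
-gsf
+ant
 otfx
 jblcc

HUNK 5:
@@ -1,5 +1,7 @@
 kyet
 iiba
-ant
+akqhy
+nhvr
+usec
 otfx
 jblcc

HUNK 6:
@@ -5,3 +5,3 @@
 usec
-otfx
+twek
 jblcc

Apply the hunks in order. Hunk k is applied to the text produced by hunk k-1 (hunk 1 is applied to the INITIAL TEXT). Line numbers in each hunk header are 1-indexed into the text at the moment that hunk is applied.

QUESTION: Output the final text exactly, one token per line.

Hunk 1: at line 4 remove [xzdkm,tan] add [srnt,wbzw] -> 9 lines: kyet iiba nno pgh wdq srnt wbzw otfx jblcc
Hunk 2: at line 2 remove [nno,pgh,wdq] add [nvvc,fgei] -> 8 lines: kyet iiba nvvc fgei srnt wbzw otfx jblcc
Hunk 3: at line 2 remove [fgei,srnt,wbzw] add [gsf] -> 6 lines: kyet iiba nvvc gsf otfx jblcc
Hunk 4: at line 1 remove [nvvc,gsf] add [ant] -> 5 lines: kyet iiba ant otfx jblcc
Hunk 5: at line 1 remove [ant] add [akqhy,nhvr,usec] -> 7 lines: kyet iiba akqhy nhvr usec otfx jblcc
Hunk 6: at line 5 remove [otfx] add [twek] -> 7 lines: kyet iiba akqhy nhvr usec twek jblcc

Answer: kyet
iiba
akqhy
nhvr
usec
twek
jblcc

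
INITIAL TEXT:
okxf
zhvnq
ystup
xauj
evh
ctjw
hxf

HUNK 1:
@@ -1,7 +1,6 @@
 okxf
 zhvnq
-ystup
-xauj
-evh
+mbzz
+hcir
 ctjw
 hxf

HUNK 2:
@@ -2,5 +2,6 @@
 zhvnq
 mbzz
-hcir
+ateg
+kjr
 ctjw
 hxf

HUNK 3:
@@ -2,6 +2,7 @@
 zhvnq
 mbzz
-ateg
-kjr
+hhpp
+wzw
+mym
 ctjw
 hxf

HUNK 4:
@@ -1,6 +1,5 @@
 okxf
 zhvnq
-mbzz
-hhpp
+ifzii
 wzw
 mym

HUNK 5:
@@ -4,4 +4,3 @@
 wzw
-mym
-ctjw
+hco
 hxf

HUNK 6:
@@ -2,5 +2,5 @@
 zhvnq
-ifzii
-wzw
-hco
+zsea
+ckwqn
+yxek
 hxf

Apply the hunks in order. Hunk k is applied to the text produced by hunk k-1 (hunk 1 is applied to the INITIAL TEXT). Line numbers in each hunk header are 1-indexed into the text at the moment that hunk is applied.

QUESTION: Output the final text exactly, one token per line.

Hunk 1: at line 1 remove [ystup,xauj,evh] add [mbzz,hcir] -> 6 lines: okxf zhvnq mbzz hcir ctjw hxf
Hunk 2: at line 2 remove [hcir] add [ateg,kjr] -> 7 lines: okxf zhvnq mbzz ateg kjr ctjw hxf
Hunk 3: at line 2 remove [ateg,kjr] add [hhpp,wzw,mym] -> 8 lines: okxf zhvnq mbzz hhpp wzw mym ctjw hxf
Hunk 4: at line 1 remove [mbzz,hhpp] add [ifzii] -> 7 lines: okxf zhvnq ifzii wzw mym ctjw hxf
Hunk 5: at line 4 remove [mym,ctjw] add [hco] -> 6 lines: okxf zhvnq ifzii wzw hco hxf
Hunk 6: at line 2 remove [ifzii,wzw,hco] add [zsea,ckwqn,yxek] -> 6 lines: okxf zhvnq zsea ckwqn yxek hxf

Answer: okxf
zhvnq
zsea
ckwqn
yxek
hxf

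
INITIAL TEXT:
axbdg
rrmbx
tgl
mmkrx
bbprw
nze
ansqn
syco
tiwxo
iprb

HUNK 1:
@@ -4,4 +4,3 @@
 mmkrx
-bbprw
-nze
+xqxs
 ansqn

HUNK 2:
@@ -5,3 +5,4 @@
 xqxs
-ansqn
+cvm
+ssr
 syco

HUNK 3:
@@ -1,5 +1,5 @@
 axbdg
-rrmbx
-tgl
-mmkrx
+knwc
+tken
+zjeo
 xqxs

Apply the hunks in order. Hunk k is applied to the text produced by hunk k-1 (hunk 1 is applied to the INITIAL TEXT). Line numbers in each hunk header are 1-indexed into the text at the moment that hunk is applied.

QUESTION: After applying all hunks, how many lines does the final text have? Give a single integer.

Hunk 1: at line 4 remove [bbprw,nze] add [xqxs] -> 9 lines: axbdg rrmbx tgl mmkrx xqxs ansqn syco tiwxo iprb
Hunk 2: at line 5 remove [ansqn] add [cvm,ssr] -> 10 lines: axbdg rrmbx tgl mmkrx xqxs cvm ssr syco tiwxo iprb
Hunk 3: at line 1 remove [rrmbx,tgl,mmkrx] add [knwc,tken,zjeo] -> 10 lines: axbdg knwc tken zjeo xqxs cvm ssr syco tiwxo iprb
Final line count: 10

Answer: 10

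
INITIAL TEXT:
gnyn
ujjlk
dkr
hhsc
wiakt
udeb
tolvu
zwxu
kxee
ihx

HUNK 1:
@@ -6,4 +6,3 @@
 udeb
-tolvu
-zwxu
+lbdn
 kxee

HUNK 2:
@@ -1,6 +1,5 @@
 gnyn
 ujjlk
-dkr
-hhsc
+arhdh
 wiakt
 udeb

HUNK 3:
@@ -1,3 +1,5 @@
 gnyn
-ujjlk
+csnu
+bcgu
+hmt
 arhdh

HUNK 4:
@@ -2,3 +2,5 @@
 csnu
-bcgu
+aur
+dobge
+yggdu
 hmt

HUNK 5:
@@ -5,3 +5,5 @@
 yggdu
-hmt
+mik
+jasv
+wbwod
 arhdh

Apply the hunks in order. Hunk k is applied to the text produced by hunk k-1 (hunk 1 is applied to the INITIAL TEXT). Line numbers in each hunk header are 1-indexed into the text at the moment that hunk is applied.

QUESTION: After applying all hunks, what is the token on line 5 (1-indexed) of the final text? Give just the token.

Hunk 1: at line 6 remove [tolvu,zwxu] add [lbdn] -> 9 lines: gnyn ujjlk dkr hhsc wiakt udeb lbdn kxee ihx
Hunk 2: at line 1 remove [dkr,hhsc] add [arhdh] -> 8 lines: gnyn ujjlk arhdh wiakt udeb lbdn kxee ihx
Hunk 3: at line 1 remove [ujjlk] add [csnu,bcgu,hmt] -> 10 lines: gnyn csnu bcgu hmt arhdh wiakt udeb lbdn kxee ihx
Hunk 4: at line 2 remove [bcgu] add [aur,dobge,yggdu] -> 12 lines: gnyn csnu aur dobge yggdu hmt arhdh wiakt udeb lbdn kxee ihx
Hunk 5: at line 5 remove [hmt] add [mik,jasv,wbwod] -> 14 lines: gnyn csnu aur dobge yggdu mik jasv wbwod arhdh wiakt udeb lbdn kxee ihx
Final line 5: yggdu

Answer: yggdu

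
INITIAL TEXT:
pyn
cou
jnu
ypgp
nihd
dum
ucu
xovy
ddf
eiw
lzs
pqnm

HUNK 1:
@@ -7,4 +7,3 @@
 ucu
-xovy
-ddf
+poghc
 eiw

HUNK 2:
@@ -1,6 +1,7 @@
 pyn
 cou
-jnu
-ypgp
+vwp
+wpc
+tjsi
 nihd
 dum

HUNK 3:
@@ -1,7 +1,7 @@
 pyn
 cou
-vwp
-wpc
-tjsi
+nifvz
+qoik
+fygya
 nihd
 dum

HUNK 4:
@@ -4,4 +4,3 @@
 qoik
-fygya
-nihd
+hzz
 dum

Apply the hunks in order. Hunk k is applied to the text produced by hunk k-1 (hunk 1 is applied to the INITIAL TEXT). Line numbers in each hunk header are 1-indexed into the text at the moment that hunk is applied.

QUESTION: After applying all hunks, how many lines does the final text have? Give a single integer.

Hunk 1: at line 7 remove [xovy,ddf] add [poghc] -> 11 lines: pyn cou jnu ypgp nihd dum ucu poghc eiw lzs pqnm
Hunk 2: at line 1 remove [jnu,ypgp] add [vwp,wpc,tjsi] -> 12 lines: pyn cou vwp wpc tjsi nihd dum ucu poghc eiw lzs pqnm
Hunk 3: at line 1 remove [vwp,wpc,tjsi] add [nifvz,qoik,fygya] -> 12 lines: pyn cou nifvz qoik fygya nihd dum ucu poghc eiw lzs pqnm
Hunk 4: at line 4 remove [fygya,nihd] add [hzz] -> 11 lines: pyn cou nifvz qoik hzz dum ucu poghc eiw lzs pqnm
Final line count: 11

Answer: 11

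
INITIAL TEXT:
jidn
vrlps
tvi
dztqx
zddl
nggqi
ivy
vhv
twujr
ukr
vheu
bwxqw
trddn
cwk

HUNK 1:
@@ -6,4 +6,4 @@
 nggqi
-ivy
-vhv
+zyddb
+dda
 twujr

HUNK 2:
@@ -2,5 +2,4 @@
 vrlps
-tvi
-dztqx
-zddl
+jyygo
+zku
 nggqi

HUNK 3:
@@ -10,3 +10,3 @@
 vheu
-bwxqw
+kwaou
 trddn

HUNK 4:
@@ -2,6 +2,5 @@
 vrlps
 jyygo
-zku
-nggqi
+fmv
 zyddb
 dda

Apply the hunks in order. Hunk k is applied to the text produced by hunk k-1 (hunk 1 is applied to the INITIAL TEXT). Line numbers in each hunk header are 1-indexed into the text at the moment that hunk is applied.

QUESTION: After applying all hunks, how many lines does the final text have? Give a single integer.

Answer: 12

Derivation:
Hunk 1: at line 6 remove [ivy,vhv] add [zyddb,dda] -> 14 lines: jidn vrlps tvi dztqx zddl nggqi zyddb dda twujr ukr vheu bwxqw trddn cwk
Hunk 2: at line 2 remove [tvi,dztqx,zddl] add [jyygo,zku] -> 13 lines: jidn vrlps jyygo zku nggqi zyddb dda twujr ukr vheu bwxqw trddn cwk
Hunk 3: at line 10 remove [bwxqw] add [kwaou] -> 13 lines: jidn vrlps jyygo zku nggqi zyddb dda twujr ukr vheu kwaou trddn cwk
Hunk 4: at line 2 remove [zku,nggqi] add [fmv] -> 12 lines: jidn vrlps jyygo fmv zyddb dda twujr ukr vheu kwaou trddn cwk
Final line count: 12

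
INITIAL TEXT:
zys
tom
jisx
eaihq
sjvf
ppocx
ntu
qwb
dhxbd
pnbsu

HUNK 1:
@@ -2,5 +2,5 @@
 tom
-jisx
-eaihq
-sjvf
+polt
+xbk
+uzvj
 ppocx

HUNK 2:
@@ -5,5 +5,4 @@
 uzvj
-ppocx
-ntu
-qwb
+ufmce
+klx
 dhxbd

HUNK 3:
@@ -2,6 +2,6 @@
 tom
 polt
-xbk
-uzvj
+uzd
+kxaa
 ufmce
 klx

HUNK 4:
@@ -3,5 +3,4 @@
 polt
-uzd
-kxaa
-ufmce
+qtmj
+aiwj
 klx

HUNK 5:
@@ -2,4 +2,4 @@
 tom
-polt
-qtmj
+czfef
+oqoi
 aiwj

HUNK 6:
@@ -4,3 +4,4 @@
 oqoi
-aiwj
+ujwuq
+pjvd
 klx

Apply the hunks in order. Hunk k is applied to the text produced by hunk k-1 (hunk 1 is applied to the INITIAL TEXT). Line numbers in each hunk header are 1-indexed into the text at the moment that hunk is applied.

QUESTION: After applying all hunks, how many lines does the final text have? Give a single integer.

Answer: 9

Derivation:
Hunk 1: at line 2 remove [jisx,eaihq,sjvf] add [polt,xbk,uzvj] -> 10 lines: zys tom polt xbk uzvj ppocx ntu qwb dhxbd pnbsu
Hunk 2: at line 5 remove [ppocx,ntu,qwb] add [ufmce,klx] -> 9 lines: zys tom polt xbk uzvj ufmce klx dhxbd pnbsu
Hunk 3: at line 2 remove [xbk,uzvj] add [uzd,kxaa] -> 9 lines: zys tom polt uzd kxaa ufmce klx dhxbd pnbsu
Hunk 4: at line 3 remove [uzd,kxaa,ufmce] add [qtmj,aiwj] -> 8 lines: zys tom polt qtmj aiwj klx dhxbd pnbsu
Hunk 5: at line 2 remove [polt,qtmj] add [czfef,oqoi] -> 8 lines: zys tom czfef oqoi aiwj klx dhxbd pnbsu
Hunk 6: at line 4 remove [aiwj] add [ujwuq,pjvd] -> 9 lines: zys tom czfef oqoi ujwuq pjvd klx dhxbd pnbsu
Final line count: 9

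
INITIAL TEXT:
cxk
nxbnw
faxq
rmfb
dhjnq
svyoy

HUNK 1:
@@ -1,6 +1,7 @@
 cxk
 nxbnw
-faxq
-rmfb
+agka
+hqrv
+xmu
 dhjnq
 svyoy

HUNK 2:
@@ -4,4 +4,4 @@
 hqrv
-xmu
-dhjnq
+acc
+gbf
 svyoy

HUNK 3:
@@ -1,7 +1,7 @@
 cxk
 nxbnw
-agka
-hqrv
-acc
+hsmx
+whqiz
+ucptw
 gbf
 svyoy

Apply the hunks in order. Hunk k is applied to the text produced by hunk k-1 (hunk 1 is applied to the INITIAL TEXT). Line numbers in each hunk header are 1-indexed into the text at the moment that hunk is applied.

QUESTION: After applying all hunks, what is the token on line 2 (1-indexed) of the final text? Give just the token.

Answer: nxbnw

Derivation:
Hunk 1: at line 1 remove [faxq,rmfb] add [agka,hqrv,xmu] -> 7 lines: cxk nxbnw agka hqrv xmu dhjnq svyoy
Hunk 2: at line 4 remove [xmu,dhjnq] add [acc,gbf] -> 7 lines: cxk nxbnw agka hqrv acc gbf svyoy
Hunk 3: at line 1 remove [agka,hqrv,acc] add [hsmx,whqiz,ucptw] -> 7 lines: cxk nxbnw hsmx whqiz ucptw gbf svyoy
Final line 2: nxbnw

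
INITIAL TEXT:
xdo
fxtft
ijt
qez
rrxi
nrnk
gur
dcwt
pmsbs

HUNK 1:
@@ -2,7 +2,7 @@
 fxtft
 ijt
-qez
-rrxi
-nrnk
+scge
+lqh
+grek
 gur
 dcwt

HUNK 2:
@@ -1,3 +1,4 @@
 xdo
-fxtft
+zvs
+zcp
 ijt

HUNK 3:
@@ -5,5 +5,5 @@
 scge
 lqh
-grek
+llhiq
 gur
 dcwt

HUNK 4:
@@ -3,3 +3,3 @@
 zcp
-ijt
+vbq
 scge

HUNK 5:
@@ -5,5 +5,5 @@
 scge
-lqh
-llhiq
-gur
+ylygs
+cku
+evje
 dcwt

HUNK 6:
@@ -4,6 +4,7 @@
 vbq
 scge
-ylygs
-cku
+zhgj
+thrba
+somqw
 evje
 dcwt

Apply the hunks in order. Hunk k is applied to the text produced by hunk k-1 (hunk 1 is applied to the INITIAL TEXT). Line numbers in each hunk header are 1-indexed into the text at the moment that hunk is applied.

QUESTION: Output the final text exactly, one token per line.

Answer: xdo
zvs
zcp
vbq
scge
zhgj
thrba
somqw
evje
dcwt
pmsbs

Derivation:
Hunk 1: at line 2 remove [qez,rrxi,nrnk] add [scge,lqh,grek] -> 9 lines: xdo fxtft ijt scge lqh grek gur dcwt pmsbs
Hunk 2: at line 1 remove [fxtft] add [zvs,zcp] -> 10 lines: xdo zvs zcp ijt scge lqh grek gur dcwt pmsbs
Hunk 3: at line 5 remove [grek] add [llhiq] -> 10 lines: xdo zvs zcp ijt scge lqh llhiq gur dcwt pmsbs
Hunk 4: at line 3 remove [ijt] add [vbq] -> 10 lines: xdo zvs zcp vbq scge lqh llhiq gur dcwt pmsbs
Hunk 5: at line 5 remove [lqh,llhiq,gur] add [ylygs,cku,evje] -> 10 lines: xdo zvs zcp vbq scge ylygs cku evje dcwt pmsbs
Hunk 6: at line 4 remove [ylygs,cku] add [zhgj,thrba,somqw] -> 11 lines: xdo zvs zcp vbq scge zhgj thrba somqw evje dcwt pmsbs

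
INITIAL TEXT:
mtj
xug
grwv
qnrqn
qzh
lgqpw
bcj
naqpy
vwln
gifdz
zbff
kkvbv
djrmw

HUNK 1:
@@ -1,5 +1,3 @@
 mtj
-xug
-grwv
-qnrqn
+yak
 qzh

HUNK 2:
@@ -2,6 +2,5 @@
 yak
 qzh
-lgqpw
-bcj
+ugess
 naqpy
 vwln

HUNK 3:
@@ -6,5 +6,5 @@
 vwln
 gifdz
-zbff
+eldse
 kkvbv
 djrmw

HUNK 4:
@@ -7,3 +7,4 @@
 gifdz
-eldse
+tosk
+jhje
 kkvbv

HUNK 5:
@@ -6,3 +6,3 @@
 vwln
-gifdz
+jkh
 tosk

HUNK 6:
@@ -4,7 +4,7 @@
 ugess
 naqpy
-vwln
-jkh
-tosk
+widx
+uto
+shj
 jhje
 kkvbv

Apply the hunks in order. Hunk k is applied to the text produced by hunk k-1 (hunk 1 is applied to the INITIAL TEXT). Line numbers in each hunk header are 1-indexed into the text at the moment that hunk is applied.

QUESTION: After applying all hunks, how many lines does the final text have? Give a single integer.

Hunk 1: at line 1 remove [xug,grwv,qnrqn] add [yak] -> 11 lines: mtj yak qzh lgqpw bcj naqpy vwln gifdz zbff kkvbv djrmw
Hunk 2: at line 2 remove [lgqpw,bcj] add [ugess] -> 10 lines: mtj yak qzh ugess naqpy vwln gifdz zbff kkvbv djrmw
Hunk 3: at line 6 remove [zbff] add [eldse] -> 10 lines: mtj yak qzh ugess naqpy vwln gifdz eldse kkvbv djrmw
Hunk 4: at line 7 remove [eldse] add [tosk,jhje] -> 11 lines: mtj yak qzh ugess naqpy vwln gifdz tosk jhje kkvbv djrmw
Hunk 5: at line 6 remove [gifdz] add [jkh] -> 11 lines: mtj yak qzh ugess naqpy vwln jkh tosk jhje kkvbv djrmw
Hunk 6: at line 4 remove [vwln,jkh,tosk] add [widx,uto,shj] -> 11 lines: mtj yak qzh ugess naqpy widx uto shj jhje kkvbv djrmw
Final line count: 11

Answer: 11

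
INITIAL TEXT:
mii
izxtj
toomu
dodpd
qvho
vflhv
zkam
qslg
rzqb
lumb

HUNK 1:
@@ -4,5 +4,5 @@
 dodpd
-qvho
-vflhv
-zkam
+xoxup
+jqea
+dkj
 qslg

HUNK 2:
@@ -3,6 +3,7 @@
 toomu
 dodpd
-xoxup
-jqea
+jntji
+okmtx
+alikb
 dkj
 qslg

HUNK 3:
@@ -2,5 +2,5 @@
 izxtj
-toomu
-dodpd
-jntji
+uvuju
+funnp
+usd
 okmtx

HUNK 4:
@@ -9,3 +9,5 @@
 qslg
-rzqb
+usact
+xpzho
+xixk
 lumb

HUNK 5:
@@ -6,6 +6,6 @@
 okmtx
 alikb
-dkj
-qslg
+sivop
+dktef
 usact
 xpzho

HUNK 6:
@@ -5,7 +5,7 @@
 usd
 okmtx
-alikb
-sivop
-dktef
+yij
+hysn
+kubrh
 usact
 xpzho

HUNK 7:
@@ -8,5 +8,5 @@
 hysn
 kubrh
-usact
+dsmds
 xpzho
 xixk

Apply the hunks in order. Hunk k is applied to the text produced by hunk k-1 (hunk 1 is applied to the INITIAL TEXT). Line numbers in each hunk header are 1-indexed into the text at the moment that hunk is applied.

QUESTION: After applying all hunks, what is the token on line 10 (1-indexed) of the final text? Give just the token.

Hunk 1: at line 4 remove [qvho,vflhv,zkam] add [xoxup,jqea,dkj] -> 10 lines: mii izxtj toomu dodpd xoxup jqea dkj qslg rzqb lumb
Hunk 2: at line 3 remove [xoxup,jqea] add [jntji,okmtx,alikb] -> 11 lines: mii izxtj toomu dodpd jntji okmtx alikb dkj qslg rzqb lumb
Hunk 3: at line 2 remove [toomu,dodpd,jntji] add [uvuju,funnp,usd] -> 11 lines: mii izxtj uvuju funnp usd okmtx alikb dkj qslg rzqb lumb
Hunk 4: at line 9 remove [rzqb] add [usact,xpzho,xixk] -> 13 lines: mii izxtj uvuju funnp usd okmtx alikb dkj qslg usact xpzho xixk lumb
Hunk 5: at line 6 remove [dkj,qslg] add [sivop,dktef] -> 13 lines: mii izxtj uvuju funnp usd okmtx alikb sivop dktef usact xpzho xixk lumb
Hunk 6: at line 5 remove [alikb,sivop,dktef] add [yij,hysn,kubrh] -> 13 lines: mii izxtj uvuju funnp usd okmtx yij hysn kubrh usact xpzho xixk lumb
Hunk 7: at line 8 remove [usact] add [dsmds] -> 13 lines: mii izxtj uvuju funnp usd okmtx yij hysn kubrh dsmds xpzho xixk lumb
Final line 10: dsmds

Answer: dsmds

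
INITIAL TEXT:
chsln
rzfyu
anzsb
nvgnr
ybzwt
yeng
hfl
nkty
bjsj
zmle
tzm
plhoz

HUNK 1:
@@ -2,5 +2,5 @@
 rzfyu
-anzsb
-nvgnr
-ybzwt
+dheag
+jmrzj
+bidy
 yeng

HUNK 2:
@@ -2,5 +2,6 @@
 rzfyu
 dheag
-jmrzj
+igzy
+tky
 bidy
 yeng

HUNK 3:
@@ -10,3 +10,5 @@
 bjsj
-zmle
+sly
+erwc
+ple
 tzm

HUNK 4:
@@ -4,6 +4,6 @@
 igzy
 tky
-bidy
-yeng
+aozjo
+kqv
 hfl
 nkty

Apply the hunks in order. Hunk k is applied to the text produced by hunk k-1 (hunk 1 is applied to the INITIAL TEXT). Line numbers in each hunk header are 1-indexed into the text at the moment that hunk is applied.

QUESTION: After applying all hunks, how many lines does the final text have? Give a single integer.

Answer: 15

Derivation:
Hunk 1: at line 2 remove [anzsb,nvgnr,ybzwt] add [dheag,jmrzj,bidy] -> 12 lines: chsln rzfyu dheag jmrzj bidy yeng hfl nkty bjsj zmle tzm plhoz
Hunk 2: at line 2 remove [jmrzj] add [igzy,tky] -> 13 lines: chsln rzfyu dheag igzy tky bidy yeng hfl nkty bjsj zmle tzm plhoz
Hunk 3: at line 10 remove [zmle] add [sly,erwc,ple] -> 15 lines: chsln rzfyu dheag igzy tky bidy yeng hfl nkty bjsj sly erwc ple tzm plhoz
Hunk 4: at line 4 remove [bidy,yeng] add [aozjo,kqv] -> 15 lines: chsln rzfyu dheag igzy tky aozjo kqv hfl nkty bjsj sly erwc ple tzm plhoz
Final line count: 15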